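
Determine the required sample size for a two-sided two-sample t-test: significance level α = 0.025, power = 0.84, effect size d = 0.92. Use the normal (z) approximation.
n = 25 per group

Sample size formula (two-sample t-test, normal approximation):
n = 2 · ((z_{α/2} + z_β) / d)²

z_{α/2} = 2.241 (for α = 0.025, two-sided)
z_β = 0.994 (for power = 0.84)
d = 0.92

n = 2 · ((2.241 + 0.994) / 0.92)²
n = 2 · (3.516)²
n ≈ 24.72
Round up to the next whole number: n = 25 per group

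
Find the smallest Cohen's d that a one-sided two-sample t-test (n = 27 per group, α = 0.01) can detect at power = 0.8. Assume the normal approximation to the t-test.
d ≈ 0.86

Minimum detectable effect (two-sample t-test, normal approximation):
d = (z_α + z_β) / √(n/2)
d = (2.326 + 0.842) / √(27/2)
d = 3.168 / 3.674
d ≈ 0.86

By Cohen's convention (0.2 small / 0.5 medium / 0.8 large): large effect.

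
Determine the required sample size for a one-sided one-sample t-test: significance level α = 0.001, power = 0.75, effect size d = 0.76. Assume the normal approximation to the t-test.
n = 25

Sample size formula (one-sample t-test, normal approximation):
n = ((z_α + z_β) / d)²

z_α = 3.090 (for α = 0.001, one-sided)
z_β = 0.674 (for power = 0.75)
d = 0.76

n = ((3.090 + 0.674) / 0.76)²
n = (4.953)²
n ≈ 24.53
Round up to the next whole number: n = 25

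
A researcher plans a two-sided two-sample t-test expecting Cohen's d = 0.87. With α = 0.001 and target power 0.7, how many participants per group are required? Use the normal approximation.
n = 39 per group

Sample size formula (two-sample t-test, normal approximation):
n = 2 · ((z_{α/2} + z_β) / d)²

z_{α/2} = 3.291 (for α = 0.001, two-sided)
z_β = 0.524 (for power = 0.7)
d = 0.87

n = 2 · ((3.291 + 0.524) / 0.87)²
n = 2 · (4.385)²
n ≈ 38.46
Round up to the next whole number: n = 39 per group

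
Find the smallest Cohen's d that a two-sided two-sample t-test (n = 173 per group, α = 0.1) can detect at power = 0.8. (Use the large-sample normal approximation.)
d ≈ 0.27

Minimum detectable effect (two-sample t-test, normal approximation):
d = (z_{α/2} + z_β) / √(n/2)
d = (1.645 + 0.842) / √(173/2)
d = 2.486 / 9.301
d ≈ 0.27

By Cohen's convention (0.2 small / 0.5 medium / 0.8 large): small effect.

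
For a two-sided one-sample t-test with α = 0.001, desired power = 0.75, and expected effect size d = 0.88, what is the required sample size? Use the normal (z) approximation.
n = 21

Sample size formula (one-sample t-test, normal approximation):
n = ((z_{α/2} + z_β) / d)²

z_{α/2} = 3.291 (for α = 0.001, two-sided)
z_β = 0.674 (for power = 0.75)
d = 0.88

n = ((3.291 + 0.674) / 0.88)²
n = (4.506)²
n ≈ 20.30
Round up to the next whole number: n = 21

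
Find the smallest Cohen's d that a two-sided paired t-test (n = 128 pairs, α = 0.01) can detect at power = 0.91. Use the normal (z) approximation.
d ≈ 0.35

Minimum detectable effect (paired t-test, normal approximation):
d = (z_{α/2} + z_β) / √n
d = (2.576 + 1.341) / √128
d = 3.917 / 11.314
d ≈ 0.35

By Cohen's convention (0.2 small / 0.5 medium / 0.8 large): small effect.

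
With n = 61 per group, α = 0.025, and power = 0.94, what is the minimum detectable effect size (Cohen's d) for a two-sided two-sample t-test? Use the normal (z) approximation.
d ≈ 0.69

Minimum detectable effect (two-sample t-test, normal approximation):
d = (z_{α/2} + z_β) / √(n/2)
d = (2.241 + 1.555) / √(61/2)
d = 3.796 / 5.523
d ≈ 0.69

By Cohen's convention (0.2 small / 0.5 medium / 0.8 large): medium effect.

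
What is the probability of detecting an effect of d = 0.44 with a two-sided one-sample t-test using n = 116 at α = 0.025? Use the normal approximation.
Power ≈ 0.99

Power calculation (one-sample t-test, normal approximation):
z_β = d · √n - z_{α/2}
z_β = 0.44 · √116 - 2.241
z_β = 0.44 · 10.770 - 2.241
z_β = 2.498

Power = Φ(z_β) = Φ(2.498) ≈ 0.994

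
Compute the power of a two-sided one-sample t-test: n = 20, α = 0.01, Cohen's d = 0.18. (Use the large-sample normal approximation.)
Power ≈ 0.04

Power calculation (one-sample t-test, normal approximation):
z_β = d · √n - z_{α/2}
z_β = 0.18 · √20 - 2.576
z_β = 0.18 · 4.472 - 2.576
z_β = -1.771

Power = Φ(z_β) = Φ(-1.771) ≈ 0.038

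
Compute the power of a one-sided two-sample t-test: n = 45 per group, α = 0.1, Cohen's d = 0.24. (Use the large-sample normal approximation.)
Power ≈ 0.44

Power calculation (two-sample t-test, normal approximation):
z_β = d · √(n/2) - z_α
z_β = 0.24 · √(45/2) - 1.282
z_β = 0.24 · 4.743 - 1.282
z_β = -0.143

Power = Φ(z_β) = Φ(-0.143) ≈ 0.443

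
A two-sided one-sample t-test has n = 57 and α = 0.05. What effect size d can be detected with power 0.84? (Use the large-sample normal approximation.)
d ≈ 0.39

Minimum detectable effect (one-sample t-test, normal approximation):
d = (z_{α/2} + z_β) / √n
d = (1.960 + 0.994) / √57
d = 2.954 / 7.550
d ≈ 0.39

By Cohen's convention (0.2 small / 0.5 medium / 0.8 large): small effect.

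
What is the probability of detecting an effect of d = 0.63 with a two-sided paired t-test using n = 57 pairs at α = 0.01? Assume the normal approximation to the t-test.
Power ≈ 0.99

Power calculation (paired t-test, normal approximation):
z_β = d · √n - z_{α/2}
z_β = 0.63 · √57 - 2.576
z_β = 0.63 · 7.550 - 2.576
z_β = 2.181

Power = Φ(z_β) = Φ(2.181) ≈ 0.985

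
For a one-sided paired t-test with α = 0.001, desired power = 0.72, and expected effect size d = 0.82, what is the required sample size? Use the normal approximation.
n = 21 pairs

Sample size formula (paired t-test, normal approximation):
n = ((z_α + z_β) / d)²

z_α = 3.090 (for α = 0.001, one-sided)
z_β = 0.583 (for power = 0.72)
d = 0.82

n = ((3.090 + 0.583) / 0.82)²
n = (4.479)²
n ≈ 20.06
Round up to the next whole number: n = 21 pairs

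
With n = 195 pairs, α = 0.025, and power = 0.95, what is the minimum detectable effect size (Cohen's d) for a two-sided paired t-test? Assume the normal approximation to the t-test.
d ≈ 0.28

Minimum detectable effect (paired t-test, normal approximation):
d = (z_{α/2} + z_β) / √n
d = (2.241 + 1.645) / √195
d = 3.886 / 13.964
d ≈ 0.28

By Cohen's convention (0.2 small / 0.5 medium / 0.8 large): small effect.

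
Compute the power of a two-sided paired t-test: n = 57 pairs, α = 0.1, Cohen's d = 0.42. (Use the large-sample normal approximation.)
Power ≈ 0.94

Power calculation (paired t-test, normal approximation):
z_β = d · √n - z_{α/2}
z_β = 0.42 · √57 - 1.645
z_β = 0.42 · 7.550 - 1.645
z_β = 1.526

Power = Φ(z_β) = Φ(1.526) ≈ 0.937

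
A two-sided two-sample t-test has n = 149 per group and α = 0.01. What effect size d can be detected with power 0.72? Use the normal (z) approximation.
d ≈ 0.37

Minimum detectable effect (two-sample t-test, normal approximation):
d = (z_{α/2} + z_β) / √(n/2)
d = (2.576 + 0.583) / √(149/2)
d = 3.159 / 8.631
d ≈ 0.37

By Cohen's convention (0.2 small / 0.5 medium / 0.8 large): small effect.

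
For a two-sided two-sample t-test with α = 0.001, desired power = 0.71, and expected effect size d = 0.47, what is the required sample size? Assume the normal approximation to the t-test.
n = 134 per group

Sample size formula (two-sample t-test, normal approximation):
n = 2 · ((z_{α/2} + z_β) / d)²

z_{α/2} = 3.291 (for α = 0.001, two-sided)
z_β = 0.553 (for power = 0.71)
d = 0.47

n = 2 · ((3.291 + 0.553) / 0.47)²
n = 2 · (8.179)²
n ≈ 133.79
Round up to the next whole number: n = 134 per group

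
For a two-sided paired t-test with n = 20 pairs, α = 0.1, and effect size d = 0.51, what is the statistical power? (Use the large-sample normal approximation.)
Power ≈ 0.74

Power calculation (paired t-test, normal approximation):
z_β = d · √n - z_{α/2}
z_β = 0.51 · √20 - 1.645
z_β = 0.51 · 4.472 - 1.645
z_β = 0.636

Power = Φ(z_β) = Φ(0.636) ≈ 0.738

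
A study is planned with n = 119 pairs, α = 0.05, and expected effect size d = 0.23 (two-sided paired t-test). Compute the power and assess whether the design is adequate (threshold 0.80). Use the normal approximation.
Power ≈ 0.71; the study is underpowered (power < 0.80)

Power calculation (paired t-test, normal approximation):
z_β = d · √n - z_{α/2}
z_β = 0.23 · √119 - 1.960
z_β = 0.23 · 10.909 - 1.960
z_β = 0.549

Power = Φ(z_β) = Φ(0.549) ≈ 0.709

Effect size d = 0.23 is small by Cohen's convention (0.2/0.5/0.8).

Threshold: power ≥ 0.80 is conventionally adequate.
Power ≈ 0.71 → the study is underpowered (power < 0.80).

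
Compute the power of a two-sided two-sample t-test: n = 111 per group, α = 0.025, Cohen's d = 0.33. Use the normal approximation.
Power ≈ 0.59

Power calculation (two-sample t-test, normal approximation):
z_β = d · √(n/2) - z_{α/2}
z_β = 0.33 · √(111/2) - 2.241
z_β = 0.33 · 7.450 - 2.241
z_β = 0.217

Power = Φ(z_β) = Φ(0.217) ≈ 0.586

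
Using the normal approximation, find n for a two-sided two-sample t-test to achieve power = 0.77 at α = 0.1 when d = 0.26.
n = 169 per group

Sample size formula (two-sample t-test, normal approximation):
n = 2 · ((z_{α/2} + z_β) / d)²

z_{α/2} = 1.645 (for α = 0.1, two-sided)
z_β = 0.739 (for power = 0.77)
d = 0.26

n = 2 · ((1.645 + 0.739) / 0.26)²
n = 2 · (9.169)²
n ≈ 168.14
Round up to the next whole number: n = 169 per group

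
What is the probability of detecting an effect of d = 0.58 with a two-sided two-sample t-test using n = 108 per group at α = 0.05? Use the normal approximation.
Power ≈ 0.99

Power calculation (two-sample t-test, normal approximation):
z_β = d · √(n/2) - z_{α/2}
z_β = 0.58 · √(108/2) - 1.960
z_β = 0.58 · 7.348 - 1.960
z_β = 2.302

Power = Φ(z_β) = Φ(2.302) ≈ 0.989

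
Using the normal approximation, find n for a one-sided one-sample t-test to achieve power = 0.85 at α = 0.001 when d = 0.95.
n = 19

Sample size formula (one-sample t-test, normal approximation):
n = ((z_α + z_β) / d)²

z_α = 3.090 (for α = 0.001, one-sided)
z_β = 1.036 (for power = 0.85)
d = 0.95

n = ((3.090 + 1.036) / 0.95)²
n = (4.343)²
n ≈ 18.86
Round up to the next whole number: n = 19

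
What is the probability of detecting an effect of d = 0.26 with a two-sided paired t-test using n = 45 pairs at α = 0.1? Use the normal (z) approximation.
Power ≈ 0.54

Power calculation (paired t-test, normal approximation):
z_β = d · √n - z_{α/2}
z_β = 0.26 · √45 - 1.645
z_β = 0.26 · 6.708 - 1.645
z_β = 0.099

Power = Φ(z_β) = Φ(0.099) ≈ 0.540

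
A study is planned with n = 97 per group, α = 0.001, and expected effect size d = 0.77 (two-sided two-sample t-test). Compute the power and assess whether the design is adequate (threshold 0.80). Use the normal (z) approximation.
Power ≈ 0.98; the study is adequately powered (power ≥ 0.80)

Power calculation (two-sample t-test, normal approximation):
z_β = d · √(n/2) - z_{α/2}
z_β = 0.77 · √(97/2) - 3.291
z_β = 0.77 · 6.964 - 3.291
z_β = 2.072

Power = Φ(z_β) = Φ(2.072) ≈ 0.981

Effect size d = 0.77 is medium by Cohen's convention (0.2/0.5/0.8).

Threshold: power ≥ 0.80 is conventionally adequate.
Power ≈ 0.98 → the study is adequately powered (power ≥ 0.80).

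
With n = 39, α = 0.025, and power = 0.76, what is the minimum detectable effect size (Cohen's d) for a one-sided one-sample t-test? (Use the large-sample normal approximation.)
d ≈ 0.43

Minimum detectable effect (one-sample t-test, normal approximation):
d = (z_α + z_β) / √n
d = (1.960 + 0.706) / √39
d = 2.666 / 6.245
d ≈ 0.43

By Cohen's convention (0.2 small / 0.5 medium / 0.8 large): small effect.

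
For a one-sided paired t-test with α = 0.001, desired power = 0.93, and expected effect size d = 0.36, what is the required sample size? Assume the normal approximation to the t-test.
n = 161 pairs

Sample size formula (paired t-test, normal approximation):
n = ((z_α + z_β) / d)²

z_α = 3.090 (for α = 0.001, one-sided)
z_β = 1.476 (for power = 0.93)
d = 0.36

n = ((3.090 + 1.476) / 0.36)²
n = (12.683)²
n ≈ 160.86
Round up to the next whole number: n = 161 pairs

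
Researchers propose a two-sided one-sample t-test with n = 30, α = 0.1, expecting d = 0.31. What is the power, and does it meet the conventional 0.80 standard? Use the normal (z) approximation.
Power ≈ 0.52; the study is underpowered (power < 0.80)

Power calculation (one-sample t-test, normal approximation):
z_β = d · √n - z_{α/2}
z_β = 0.31 · √30 - 1.645
z_β = 0.31 · 5.477 - 1.645
z_β = 0.053

Power = Φ(z_β) = Φ(0.053) ≈ 0.521

Effect size d = 0.31 is small by Cohen's convention (0.2/0.5/0.8).

Threshold: power ≥ 0.80 is conventionally adequate.
Power ≈ 0.52 → the study is underpowered (power < 0.80).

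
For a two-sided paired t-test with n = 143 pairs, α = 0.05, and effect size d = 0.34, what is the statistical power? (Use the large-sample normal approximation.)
Power ≈ 0.98

Power calculation (paired t-test, normal approximation):
z_β = d · √n - z_{α/2}
z_β = 0.34 · √143 - 1.960
z_β = 0.34 · 11.958 - 1.960
z_β = 2.106

Power = Φ(z_β) = Φ(2.106) ≈ 0.982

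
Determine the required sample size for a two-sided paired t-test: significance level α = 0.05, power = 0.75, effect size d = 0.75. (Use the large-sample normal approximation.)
n = 13 pairs

Sample size formula (paired t-test, normal approximation):
n = ((z_{α/2} + z_β) / d)²

z_{α/2} = 1.960 (for α = 0.05, two-sided)
z_β = 0.674 (for power = 0.75)
d = 0.75

n = ((1.960 + 0.674) / 0.75)²
n = (3.512)²
n ≈ 12.33
Round up to the next whole number: n = 13 pairs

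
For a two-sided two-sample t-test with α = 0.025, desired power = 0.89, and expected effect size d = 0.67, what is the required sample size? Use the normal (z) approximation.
n = 54 per group

Sample size formula (two-sample t-test, normal approximation):
n = 2 · ((z_{α/2} + z_β) / d)²

z_{α/2} = 2.241 (for α = 0.025, two-sided)
z_β = 1.227 (for power = 0.89)
d = 0.67

n = 2 · ((2.241 + 1.227) / 0.67)²
n = 2 · (5.176)²
n ≈ 53.58
Round up to the next whole number: n = 54 per group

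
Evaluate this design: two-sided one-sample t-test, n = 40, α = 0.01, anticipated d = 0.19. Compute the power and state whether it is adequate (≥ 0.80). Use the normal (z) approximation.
Power ≈ 0.08; the study is underpowered (power < 0.80)

Power calculation (one-sample t-test, normal approximation):
z_β = d · √n - z_{α/2}
z_β = 0.19 · √40 - 2.576
z_β = 0.19 · 6.325 - 2.576
z_β = -1.374

Power = Φ(z_β) = Φ(-1.374) ≈ 0.085

Effect size d = 0.19 is very small by Cohen's convention (0.2/0.5/0.8).

Threshold: power ≥ 0.80 is conventionally adequate.
Power ≈ 0.08 → the study is underpowered (power < 0.80).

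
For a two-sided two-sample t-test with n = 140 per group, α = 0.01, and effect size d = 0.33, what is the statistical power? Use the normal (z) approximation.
Power ≈ 0.57

Power calculation (two-sample t-test, normal approximation):
z_β = d · √(n/2) - z_{α/2}
z_β = 0.33 · √(140/2) - 2.576
z_β = 0.33 · 8.367 - 2.576
z_β = 0.185

Power = Φ(z_β) = Φ(0.185) ≈ 0.573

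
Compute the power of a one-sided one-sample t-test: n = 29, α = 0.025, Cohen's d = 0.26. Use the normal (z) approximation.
Power ≈ 0.29

Power calculation (one-sample t-test, normal approximation):
z_β = d · √n - z_α
z_β = 0.26 · √29 - 1.960
z_β = 0.26 · 5.385 - 1.960
z_β = -0.560

Power = Φ(z_β) = Φ(-0.560) ≈ 0.288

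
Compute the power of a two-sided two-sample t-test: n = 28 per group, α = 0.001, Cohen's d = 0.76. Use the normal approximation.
Power ≈ 0.33

Power calculation (two-sample t-test, normal approximation):
z_β = d · √(n/2) - z_{α/2}
z_β = 0.76 · √(28/2) - 3.291
z_β = 0.76 · 3.742 - 3.291
z_β = -0.447

Power = Φ(z_β) = Φ(-0.447) ≈ 0.327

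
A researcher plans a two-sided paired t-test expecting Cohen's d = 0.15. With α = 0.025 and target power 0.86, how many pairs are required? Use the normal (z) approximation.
n = 491 pairs

Sample size formula (paired t-test, normal approximation):
n = ((z_{α/2} + z_β) / d)²

z_{α/2} = 2.241 (for α = 0.025, two-sided)
z_β = 1.080 (for power = 0.86)
d = 0.15

n = ((2.241 + 1.080) / 0.15)²
n = (22.140)²
n ≈ 490.18
Round up to the next whole number: n = 491 pairs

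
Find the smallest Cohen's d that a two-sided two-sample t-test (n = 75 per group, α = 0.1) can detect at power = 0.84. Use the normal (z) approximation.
d ≈ 0.43

Minimum detectable effect (two-sample t-test, normal approximation):
d = (z_{α/2} + z_β) / √(n/2)
d = (1.645 + 0.994) / √(75/2)
d = 2.639 / 6.124
d ≈ 0.43

By Cohen's convention (0.2 small / 0.5 medium / 0.8 large): small effect.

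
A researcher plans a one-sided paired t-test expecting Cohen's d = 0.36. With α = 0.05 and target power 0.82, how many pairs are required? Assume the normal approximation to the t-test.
n = 51 pairs

Sample size formula (paired t-test, normal approximation):
n = ((z_α + z_β) / d)²

z_α = 1.645 (for α = 0.05, one-sided)
z_β = 0.915 (for power = 0.82)
d = 0.36

n = ((1.645 + 0.915) / 0.36)²
n = (7.111)²
n ≈ 50.57
Round up to the next whole number: n = 51 pairs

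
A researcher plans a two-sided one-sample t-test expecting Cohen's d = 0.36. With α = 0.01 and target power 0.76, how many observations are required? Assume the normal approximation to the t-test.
n = 84

Sample size formula (one-sample t-test, normal approximation):
n = ((z_{α/2} + z_β) / d)²

z_{α/2} = 2.576 (for α = 0.01, two-sided)
z_β = 0.706 (for power = 0.76)
d = 0.36

n = ((2.576 + 0.706) / 0.36)²
n = (9.117)²
n ≈ 83.12
Round up to the next whole number: n = 84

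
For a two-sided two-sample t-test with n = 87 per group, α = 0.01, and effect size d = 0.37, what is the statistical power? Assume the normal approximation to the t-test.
Power ≈ 0.45

Power calculation (two-sample t-test, normal approximation):
z_β = d · √(n/2) - z_{α/2}
z_β = 0.37 · √(87/2) - 2.576
z_β = 0.37 · 6.595 - 2.576
z_β = -0.136

Power = Φ(z_β) = Φ(-0.136) ≈ 0.446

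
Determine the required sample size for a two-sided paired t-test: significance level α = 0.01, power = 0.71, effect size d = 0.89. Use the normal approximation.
n = 13 pairs

Sample size formula (paired t-test, normal approximation):
n = ((z_{α/2} + z_β) / d)²

z_{α/2} = 2.576 (for α = 0.01, two-sided)
z_β = 0.553 (for power = 0.71)
d = 0.89

n = ((2.576 + 0.553) / 0.89)²
n = (3.516)²
n ≈ 12.36
Round up to the next whole number: n = 13 pairs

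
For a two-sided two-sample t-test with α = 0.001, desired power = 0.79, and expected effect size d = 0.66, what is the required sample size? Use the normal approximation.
n = 78 per group

Sample size formula (two-sample t-test, normal approximation):
n = 2 · ((z_{α/2} + z_β) / d)²

z_{α/2} = 3.291 (for α = 0.001, two-sided)
z_β = 0.806 (for power = 0.79)
d = 0.66

n = 2 · ((3.291 + 0.806) / 0.66)²
n = 2 · (6.208)²
n ≈ 77.08
Round up to the next whole number: n = 78 per group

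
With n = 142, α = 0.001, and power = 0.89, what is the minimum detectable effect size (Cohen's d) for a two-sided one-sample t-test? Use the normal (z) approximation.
d ≈ 0.38

Minimum detectable effect (one-sample t-test, normal approximation):
d = (z_{α/2} + z_β) / √n
d = (3.291 + 1.227) / √142
d = 4.517 / 11.916
d ≈ 0.38

By Cohen's convention (0.2 small / 0.5 medium / 0.8 large): small effect.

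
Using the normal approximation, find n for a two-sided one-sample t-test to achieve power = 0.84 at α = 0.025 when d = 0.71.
n = 21

Sample size formula (one-sample t-test, normal approximation):
n = ((z_{α/2} + z_β) / d)²

z_{α/2} = 2.241 (for α = 0.025, two-sided)
z_β = 0.994 (for power = 0.84)
d = 0.71

n = ((2.241 + 0.994) / 0.71)²
n = (4.556)²
n ≈ 20.76
Round up to the next whole number: n = 21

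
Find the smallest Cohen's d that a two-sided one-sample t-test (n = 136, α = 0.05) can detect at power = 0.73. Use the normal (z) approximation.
d ≈ 0.22

Minimum detectable effect (one-sample t-test, normal approximation):
d = (z_{α/2} + z_β) / √n
d = (1.960 + 0.613) / √136
d = 2.573 / 11.662
d ≈ 0.22

By Cohen's convention (0.2 small / 0.5 medium / 0.8 large): small effect.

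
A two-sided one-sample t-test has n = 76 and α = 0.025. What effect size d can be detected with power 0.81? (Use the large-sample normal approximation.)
d ≈ 0.36

Minimum detectable effect (one-sample t-test, normal approximation):
d = (z_{α/2} + z_β) / √n
d = (2.241 + 0.878) / √76
d = 3.119 / 8.718
d ≈ 0.36

By Cohen's convention (0.2 small / 0.5 medium / 0.8 large): small effect.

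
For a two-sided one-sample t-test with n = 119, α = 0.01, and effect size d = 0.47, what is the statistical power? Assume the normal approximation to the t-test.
Power ≈ 0.99

Power calculation (one-sample t-test, normal approximation):
z_β = d · √n - z_{α/2}
z_β = 0.47 · √119 - 2.576
z_β = 0.47 · 10.909 - 2.576
z_β = 2.551

Power = Φ(z_β) = Φ(2.551) ≈ 0.995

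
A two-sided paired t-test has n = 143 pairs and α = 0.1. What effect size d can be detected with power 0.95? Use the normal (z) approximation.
d ≈ 0.28

Minimum detectable effect (paired t-test, normal approximation):
d = (z_{α/2} + z_β) / √n
d = (1.645 + 1.645) / √143
d = 3.290 / 11.958
d ≈ 0.28

By Cohen's convention (0.2 small / 0.5 medium / 0.8 large): small effect.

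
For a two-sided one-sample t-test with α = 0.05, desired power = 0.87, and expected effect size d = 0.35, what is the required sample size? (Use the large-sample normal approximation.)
n = 78

Sample size formula (one-sample t-test, normal approximation):
n = ((z_{α/2} + z_β) / d)²

z_{α/2} = 1.960 (for α = 0.05, two-sided)
z_β = 1.126 (for power = 0.87)
d = 0.35

n = ((1.960 + 1.126) / 0.35)²
n = (8.817)²
n ≈ 77.74
Round up to the next whole number: n = 78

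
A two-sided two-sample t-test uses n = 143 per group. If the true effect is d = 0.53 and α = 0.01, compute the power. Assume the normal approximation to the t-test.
Power ≈ 0.97

Power calculation (two-sample t-test, normal approximation):
z_β = d · √(n/2) - z_{α/2}
z_β = 0.53 · √(143/2) - 2.576
z_β = 0.53 · 8.456 - 2.576
z_β = 1.906

Power = Φ(z_β) = Φ(1.906) ≈ 0.972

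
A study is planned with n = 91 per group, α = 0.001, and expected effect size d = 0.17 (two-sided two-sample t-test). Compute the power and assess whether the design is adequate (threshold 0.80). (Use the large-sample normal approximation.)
Power ≈ 0.02; the study is underpowered (power < 0.80)

Power calculation (two-sample t-test, normal approximation):
z_β = d · √(n/2) - z_{α/2}
z_β = 0.17 · √(91/2) - 3.291
z_β = 0.17 · 6.745 - 3.291
z_β = -2.144

Power = Φ(z_β) = Φ(-2.144) ≈ 0.016

Effect size d = 0.17 is very small by Cohen's convention (0.2/0.5/0.8).

Threshold: power ≥ 0.80 is conventionally adequate.
Power ≈ 0.02 → the study is underpowered (power < 0.80).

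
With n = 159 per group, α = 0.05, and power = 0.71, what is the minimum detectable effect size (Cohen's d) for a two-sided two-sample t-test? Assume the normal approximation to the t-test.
d ≈ 0.28

Minimum detectable effect (two-sample t-test, normal approximation):
d = (z_{α/2} + z_β) / √(n/2)
d = (1.960 + 0.553) / √(159/2)
d = 2.513 / 8.916
d ≈ 0.28

By Cohen's convention (0.2 small / 0.5 medium / 0.8 large): small effect.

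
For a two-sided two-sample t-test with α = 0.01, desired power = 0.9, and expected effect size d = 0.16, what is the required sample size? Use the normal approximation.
n = 1163 per group

Sample size formula (two-sample t-test, normal approximation):
n = 2 · ((z_{α/2} + z_β) / d)²

z_{α/2} = 2.576 (for α = 0.01, two-sided)
z_β = 1.282 (for power = 0.9)
d = 0.16

n = 2 · ((2.576 + 1.282) / 0.16)²
n = 2 · (24.113)²
n ≈ 1162.87
Round up to the next whole number: n = 1163 per group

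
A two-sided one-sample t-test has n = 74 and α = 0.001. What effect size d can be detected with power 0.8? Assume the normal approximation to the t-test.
d ≈ 0.48

Minimum detectable effect (one-sample t-test, normal approximation):
d = (z_{α/2} + z_β) / √n
d = (3.291 + 0.842) / √74
d = 4.132 / 8.602
d ≈ 0.48

By Cohen's convention (0.2 small / 0.5 medium / 0.8 large): small effect.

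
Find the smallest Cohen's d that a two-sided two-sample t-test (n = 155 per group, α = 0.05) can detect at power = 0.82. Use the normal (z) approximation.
d ≈ 0.33

Minimum detectable effect (two-sample t-test, normal approximation):
d = (z_{α/2} + z_β) / √(n/2)
d = (1.960 + 0.915) / √(155/2)
d = 2.875 / 8.803
d ≈ 0.33

By Cohen's convention (0.2 small / 0.5 medium / 0.8 large): small effect.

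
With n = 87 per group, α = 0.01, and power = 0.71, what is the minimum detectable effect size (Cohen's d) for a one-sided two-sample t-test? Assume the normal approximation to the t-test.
d ≈ 0.44

Minimum detectable effect (two-sample t-test, normal approximation):
d = (z_α + z_β) / √(n/2)
d = (2.326 + 0.553) / √(87/2)
d = 2.880 / 6.595
d ≈ 0.44

By Cohen's convention (0.2 small / 0.5 medium / 0.8 large): small effect.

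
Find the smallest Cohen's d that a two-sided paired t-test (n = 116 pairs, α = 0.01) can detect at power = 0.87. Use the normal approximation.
d ≈ 0.34

Minimum detectable effect (paired t-test, normal approximation):
d = (z_{α/2} + z_β) / √n
d = (2.576 + 1.126) / √116
d = 3.702 / 10.770
d ≈ 0.34

By Cohen's convention (0.2 small / 0.5 medium / 0.8 large): small effect.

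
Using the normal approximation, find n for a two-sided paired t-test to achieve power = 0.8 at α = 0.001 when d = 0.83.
n = 25 pairs

Sample size formula (paired t-test, normal approximation):
n = ((z_{α/2} + z_β) / d)²

z_{α/2} = 3.291 (for α = 0.001, two-sided)
z_β = 0.842 (for power = 0.8)
d = 0.83

n = ((3.291 + 0.842) / 0.83)²
n = (4.980)²
n ≈ 24.80
Round up to the next whole number: n = 25 pairs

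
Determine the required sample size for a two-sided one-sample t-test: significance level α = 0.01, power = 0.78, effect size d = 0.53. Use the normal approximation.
n = 40

Sample size formula (one-sample t-test, normal approximation):
n = ((z_{α/2} + z_β) / d)²

z_{α/2} = 2.576 (for α = 0.01, two-sided)
z_β = 0.772 (for power = 0.78)
d = 0.53

n = ((2.576 + 0.772) / 0.53)²
n = (6.317)²
n ≈ 39.90
Round up to the next whole number: n = 40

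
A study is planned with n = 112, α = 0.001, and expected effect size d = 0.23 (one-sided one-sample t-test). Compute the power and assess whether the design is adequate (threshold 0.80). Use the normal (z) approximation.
Power ≈ 0.26; the study is underpowered (power < 0.80)

Power calculation (one-sample t-test, normal approximation):
z_β = d · √n - z_α
z_β = 0.23 · √112 - 3.090
z_β = 0.23 · 10.583 - 3.090
z_β = -0.656

Power = Φ(z_β) = Φ(-0.656) ≈ 0.256

Effect size d = 0.23 is small by Cohen's convention (0.2/0.5/0.8).

Threshold: power ≥ 0.80 is conventionally adequate.
Power ≈ 0.26 → the study is underpowered (power < 0.80).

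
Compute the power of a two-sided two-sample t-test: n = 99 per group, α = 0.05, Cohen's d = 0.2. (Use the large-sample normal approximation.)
Power ≈ 0.29

Power calculation (two-sample t-test, normal approximation):
z_β = d · √(n/2) - z_{α/2}
z_β = 0.2 · √(99/2) - 1.960
z_β = 0.2 · 7.036 - 1.960
z_β = -0.553

Power = Φ(z_β) = Φ(-0.553) ≈ 0.290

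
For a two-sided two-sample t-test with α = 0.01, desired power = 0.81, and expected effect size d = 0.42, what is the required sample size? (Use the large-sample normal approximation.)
n = 136 per group

Sample size formula (two-sample t-test, normal approximation):
n = 2 · ((z_{α/2} + z_β) / d)²

z_{α/2} = 2.576 (for α = 0.01, two-sided)
z_β = 0.878 (for power = 0.81)
d = 0.42

n = 2 · ((2.576 + 0.878) / 0.42)²
n = 2 · (8.224)²
n ≈ 135.27
Round up to the next whole number: n = 136 per group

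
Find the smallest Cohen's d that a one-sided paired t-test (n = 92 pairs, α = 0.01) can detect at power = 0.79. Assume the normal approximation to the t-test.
d ≈ 0.33

Minimum detectable effect (paired t-test, normal approximation):
d = (z_α + z_β) / √n
d = (2.326 + 0.806) / √92
d = 3.133 / 9.592
d ≈ 0.33

By Cohen's convention (0.2 small / 0.5 medium / 0.8 large): small effect.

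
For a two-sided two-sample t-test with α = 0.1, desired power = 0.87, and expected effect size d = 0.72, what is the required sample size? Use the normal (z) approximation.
n = 30 per group

Sample size formula (two-sample t-test, normal approximation):
n = 2 · ((z_{α/2} + z_β) / d)²

z_{α/2} = 1.645 (for α = 0.1, two-sided)
z_β = 1.126 (for power = 0.87)
d = 0.72

n = 2 · ((1.645 + 1.126) / 0.72)²
n = 2 · (3.849)²
n ≈ 29.63
Round up to the next whole number: n = 30 per group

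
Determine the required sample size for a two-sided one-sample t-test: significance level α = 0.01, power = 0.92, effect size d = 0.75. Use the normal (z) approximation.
n = 29

Sample size formula (one-sample t-test, normal approximation):
n = ((z_{α/2} + z_β) / d)²

z_{α/2} = 2.576 (for α = 0.01, two-sided)
z_β = 1.405 (for power = 0.92)
d = 0.75

n = ((2.576 + 1.405) / 0.75)²
n = (5.308)²
n ≈ 28.17
Round up to the next whole number: n = 29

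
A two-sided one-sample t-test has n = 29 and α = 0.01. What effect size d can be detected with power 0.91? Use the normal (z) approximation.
d ≈ 0.73

Minimum detectable effect (one-sample t-test, normal approximation):
d = (z_{α/2} + z_β) / √n
d = (2.576 + 1.341) / √29
d = 3.917 / 5.385
d ≈ 0.73

By Cohen's convention (0.2 small / 0.5 medium / 0.8 large): medium effect.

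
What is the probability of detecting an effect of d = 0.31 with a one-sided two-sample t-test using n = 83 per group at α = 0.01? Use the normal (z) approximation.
Power ≈ 0.37

Power calculation (two-sample t-test, normal approximation):
z_β = d · √(n/2) - z_α
z_β = 0.31 · √(83/2) - 2.326
z_β = 0.31 · 6.442 - 2.326
z_β = -0.329

Power = Φ(z_β) = Φ(-0.329) ≈ 0.371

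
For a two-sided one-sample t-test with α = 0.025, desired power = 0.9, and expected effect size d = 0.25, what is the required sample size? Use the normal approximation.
n = 199

Sample size formula (one-sample t-test, normal approximation):
n = ((z_{α/2} + z_β) / d)²

z_{α/2} = 2.241 (for α = 0.025, two-sided)
z_β = 1.282 (for power = 0.9)
d = 0.25

n = ((2.241 + 1.282) / 0.25)²
n = (14.092)²
n ≈ 198.58
Round up to the next whole number: n = 199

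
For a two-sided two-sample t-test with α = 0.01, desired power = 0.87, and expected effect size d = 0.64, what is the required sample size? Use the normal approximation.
n = 67 per group

Sample size formula (two-sample t-test, normal approximation):
n = 2 · ((z_{α/2} + z_β) / d)²

z_{α/2} = 2.576 (for α = 0.01, two-sided)
z_β = 1.126 (for power = 0.87)
d = 0.64

n = 2 · ((2.576 + 1.126) / 0.64)²
n = 2 · (5.784)²
n ≈ 66.91
Round up to the next whole number: n = 67 per group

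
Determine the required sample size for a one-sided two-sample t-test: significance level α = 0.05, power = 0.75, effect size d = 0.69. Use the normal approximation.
n = 23 per group

Sample size formula (two-sample t-test, normal approximation):
n = 2 · ((z_α + z_β) / d)²

z_α = 1.645 (for α = 0.05, one-sided)
z_β = 0.674 (for power = 0.75)
d = 0.69

n = 2 · ((1.645 + 0.674) / 0.69)²
n = 2 · (3.361)²
n ≈ 22.59
Round up to the next whole number: n = 23 per group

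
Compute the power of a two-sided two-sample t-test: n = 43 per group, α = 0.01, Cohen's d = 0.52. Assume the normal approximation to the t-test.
Power ≈ 0.43

Power calculation (two-sample t-test, normal approximation):
z_β = d · √(n/2) - z_{α/2}
z_β = 0.52 · √(43/2) - 2.576
z_β = 0.52 · 4.637 - 2.576
z_β = -0.165

Power = Φ(z_β) = Φ(-0.165) ≈ 0.435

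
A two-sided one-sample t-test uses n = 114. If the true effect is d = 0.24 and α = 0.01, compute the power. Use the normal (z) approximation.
Power ≈ 0.49

Power calculation (one-sample t-test, normal approximation):
z_β = d · √n - z_{α/2}
z_β = 0.24 · √114 - 2.576
z_β = 0.24 · 10.677 - 2.576
z_β = -0.013

Power = Φ(z_β) = Φ(-0.013) ≈ 0.495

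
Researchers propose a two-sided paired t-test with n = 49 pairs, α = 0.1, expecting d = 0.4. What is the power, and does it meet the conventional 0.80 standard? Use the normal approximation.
Power ≈ 0.88; the study is adequately powered (power ≥ 0.80)

Power calculation (paired t-test, normal approximation):
z_β = d · √n - z_{α/2}
z_β = 0.4 · √49 - 1.645
z_β = 0.4 · 7.000 - 1.645
z_β = 1.155

Power = Φ(z_β) = Φ(1.155) ≈ 0.876

Effect size d = 0.4 is small by Cohen's convention (0.2/0.5/0.8).

Threshold: power ≥ 0.80 is conventionally adequate.
Power ≈ 0.88 → the study is adequately powered (power ≥ 0.80).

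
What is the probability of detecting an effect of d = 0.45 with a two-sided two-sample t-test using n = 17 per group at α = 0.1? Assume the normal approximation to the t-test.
Power ≈ 0.37

Power calculation (two-sample t-test, normal approximation):
z_β = d · √(n/2) - z_{α/2}
z_β = 0.45 · √(17/2) - 1.645
z_β = 0.45 · 2.915 - 1.645
z_β = -0.333

Power = Φ(z_β) = Φ(-0.333) ≈ 0.370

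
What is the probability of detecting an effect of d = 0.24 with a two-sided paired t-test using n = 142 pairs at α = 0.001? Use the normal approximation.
Power ≈ 0.33

Power calculation (paired t-test, normal approximation):
z_β = d · √n - z_{α/2}
z_β = 0.24 · √142 - 3.291
z_β = 0.24 · 11.916 - 3.291
z_β = -0.431

Power = Φ(z_β) = Φ(-0.431) ≈ 0.333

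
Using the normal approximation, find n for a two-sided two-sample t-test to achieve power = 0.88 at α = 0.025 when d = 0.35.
n = 191 per group

Sample size formula (two-sample t-test, normal approximation):
n = 2 · ((z_{α/2} + z_β) / d)²

z_{α/2} = 2.241 (for α = 0.025, two-sided)
z_β = 1.175 (for power = 0.88)
d = 0.35

n = 2 · ((2.241 + 1.175) / 0.35)²
n = 2 · (9.760)²
n ≈ 190.52
Round up to the next whole number: n = 191 per group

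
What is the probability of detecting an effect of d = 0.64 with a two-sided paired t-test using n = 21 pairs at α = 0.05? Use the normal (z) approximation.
Power ≈ 0.83

Power calculation (paired t-test, normal approximation):
z_β = d · √n - z_{α/2}
z_β = 0.64 · √21 - 1.960
z_β = 0.64 · 4.583 - 1.960
z_β = 0.973

Power = Φ(z_β) = Φ(0.973) ≈ 0.835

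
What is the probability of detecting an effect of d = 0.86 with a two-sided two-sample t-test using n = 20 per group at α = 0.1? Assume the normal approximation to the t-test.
Power ≈ 0.86

Power calculation (two-sample t-test, normal approximation):
z_β = d · √(n/2) - z_{α/2}
z_β = 0.86 · √(20/2) - 1.645
z_β = 0.86 · 3.162 - 1.645
z_β = 1.075

Power = Φ(z_β) = Φ(1.075) ≈ 0.859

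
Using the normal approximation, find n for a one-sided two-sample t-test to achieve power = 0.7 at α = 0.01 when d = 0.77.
n = 28 per group

Sample size formula (two-sample t-test, normal approximation):
n = 2 · ((z_α + z_β) / d)²

z_α = 2.326 (for α = 0.01, one-sided)
z_β = 0.524 (for power = 0.7)
d = 0.77

n = 2 · ((2.326 + 0.524) / 0.77)²
n = 2 · (3.701)²
n ≈ 27.39
Round up to the next whole number: n = 28 per group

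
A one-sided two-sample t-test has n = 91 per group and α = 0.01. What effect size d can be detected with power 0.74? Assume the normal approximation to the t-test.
d ≈ 0.44

Minimum detectable effect (two-sample t-test, normal approximation):
d = (z_α + z_β) / √(n/2)
d = (2.326 + 0.643) / √(91/2)
d = 2.970 / 6.745
d ≈ 0.44

By Cohen's convention (0.2 small / 0.5 medium / 0.8 large): small effect.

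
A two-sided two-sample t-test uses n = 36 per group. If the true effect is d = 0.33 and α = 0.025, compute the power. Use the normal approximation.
Power ≈ 0.20

Power calculation (two-sample t-test, normal approximation):
z_β = d · √(n/2) - z_{α/2}
z_β = 0.33 · √(36/2) - 2.241
z_β = 0.33 · 4.243 - 2.241
z_β = -0.841

Power = Φ(z_β) = Φ(-0.841) ≈ 0.200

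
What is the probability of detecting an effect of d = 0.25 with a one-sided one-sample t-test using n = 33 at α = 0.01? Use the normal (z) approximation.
Power ≈ 0.19

Power calculation (one-sample t-test, normal approximation):
z_β = d · √n - z_α
z_β = 0.25 · √33 - 2.326
z_β = 0.25 · 5.745 - 2.326
z_β = -0.890

Power = Φ(z_β) = Φ(-0.890) ≈ 0.187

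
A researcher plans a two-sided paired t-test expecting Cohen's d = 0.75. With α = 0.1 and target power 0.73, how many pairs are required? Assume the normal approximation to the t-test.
n = 10 pairs

Sample size formula (paired t-test, normal approximation):
n = ((z_{α/2} + z_β) / d)²

z_{α/2} = 1.645 (for α = 0.1, two-sided)
z_β = 0.613 (for power = 0.73)
d = 0.75

n = ((1.645 + 0.613) / 0.75)²
n = (3.011)²
n ≈ 9.07
Round up to the next whole number: n = 10 pairs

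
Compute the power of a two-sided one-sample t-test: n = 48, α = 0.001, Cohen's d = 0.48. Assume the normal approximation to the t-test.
Power ≈ 0.51

Power calculation (one-sample t-test, normal approximation):
z_β = d · √n - z_{α/2}
z_β = 0.48 · √48 - 3.291
z_β = 0.48 · 6.928 - 3.291
z_β = 0.035

Power = Φ(z_β) = Φ(0.035) ≈ 0.514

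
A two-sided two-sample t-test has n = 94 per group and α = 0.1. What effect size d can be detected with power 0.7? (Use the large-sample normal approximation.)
d ≈ 0.32

Minimum detectable effect (two-sample t-test, normal approximation):
d = (z_{α/2} + z_β) / √(n/2)
d = (1.645 + 0.524) / √(94/2)
d = 2.169 / 6.856
d ≈ 0.32

By Cohen's convention (0.2 small / 0.5 medium / 0.8 large): small effect.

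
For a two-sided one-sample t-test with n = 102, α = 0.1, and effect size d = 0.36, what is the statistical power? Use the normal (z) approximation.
Power ≈ 0.98

Power calculation (one-sample t-test, normal approximation):
z_β = d · √n - z_{α/2}
z_β = 0.36 · √102 - 1.645
z_β = 0.36 · 10.100 - 1.645
z_β = 1.991

Power = Φ(z_β) = Φ(1.991) ≈ 0.977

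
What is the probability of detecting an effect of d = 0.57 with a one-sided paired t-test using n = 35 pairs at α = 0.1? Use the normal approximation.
Power ≈ 0.98

Power calculation (paired t-test, normal approximation):
z_β = d · √n - z_α
z_β = 0.57 · √35 - 1.282
z_β = 0.57 · 5.916 - 1.282
z_β = 2.091

Power = Φ(z_β) = Φ(2.091) ≈ 0.982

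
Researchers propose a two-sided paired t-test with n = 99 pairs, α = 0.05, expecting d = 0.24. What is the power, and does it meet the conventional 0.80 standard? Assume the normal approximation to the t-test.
Power ≈ 0.67; the study is underpowered (power < 0.80)

Power calculation (paired t-test, normal approximation):
z_β = d · √n - z_{α/2}
z_β = 0.24 · √99 - 1.960
z_β = 0.24 · 9.950 - 1.960
z_β = 0.428

Power = Φ(z_β) = Φ(0.428) ≈ 0.666

Effect size d = 0.24 is small by Cohen's convention (0.2/0.5/0.8).

Threshold: power ≥ 0.80 is conventionally adequate.
Power ≈ 0.67 → the study is underpowered (power < 0.80).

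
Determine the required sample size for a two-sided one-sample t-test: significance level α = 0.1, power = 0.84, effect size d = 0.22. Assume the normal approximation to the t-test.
n = 144

Sample size formula (one-sample t-test, normal approximation):
n = ((z_{α/2} + z_β) / d)²

z_{α/2} = 1.645 (for α = 0.1, two-sided)
z_β = 0.994 (for power = 0.84)
d = 0.22

n = ((1.645 + 0.994) / 0.22)²
n = (11.995)²
n ≈ 143.88
Round up to the next whole number: n = 144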